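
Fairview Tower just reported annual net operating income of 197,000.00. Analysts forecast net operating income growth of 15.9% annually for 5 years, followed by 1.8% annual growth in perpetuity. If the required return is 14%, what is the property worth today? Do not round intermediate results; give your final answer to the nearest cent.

2820805.77

D_1 = 228323.00000
D_2 = 264626.35700
D_3 = 306701.94776
D_4 = 355467.55746
D_5 = 411986.89909
Terminal value at year 5: TV = D_5×(1+g_2)/(r−g_2) = 419402.66328/0.122 = 3437726.74817
P_0 = D_1/(1+r)^1 + D_2/(1+r)^2 + D_3/(1+r)^3 + D_4/(1+r)^4 + D_5/(1+r)^5 + TV/(1+r)^5
    = 200283.33333 + 203621.38889 + 207015.07870 + 210465.33002 + 213973.08552 + 1785447.54963 = 2820805.76609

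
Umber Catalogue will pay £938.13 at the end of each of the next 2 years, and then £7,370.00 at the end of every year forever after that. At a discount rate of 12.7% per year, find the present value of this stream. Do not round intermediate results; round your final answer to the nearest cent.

£47260.47

PV of 2-year annuity: £938.13 × [1 − (1+0.127)^−2] / 0.127 = 1571.02350
Perpetuity value at year 2: £7,370.00 / 0.127 = 58031.49606
PV of perpetuity: 58031.49606 / (1+0.127)^2 = 45689.45049
Total PV = 1571.02350 + 45689.45049 = 47260.47399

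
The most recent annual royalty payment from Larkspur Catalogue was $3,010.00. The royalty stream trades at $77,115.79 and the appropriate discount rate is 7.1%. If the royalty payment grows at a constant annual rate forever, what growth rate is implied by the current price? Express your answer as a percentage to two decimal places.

P = D₀(1+g)/(r−g) ⇒ P(r−g) = D₀(1+g) ⇒ g(P+D₀) = P·r − D₀
g = (P·r − D₀)/(P + D₀) = ($77,115.79×0.071 − $3,010.00) / ($77,115.79 + $3,010.00) = 0.030767

3.08%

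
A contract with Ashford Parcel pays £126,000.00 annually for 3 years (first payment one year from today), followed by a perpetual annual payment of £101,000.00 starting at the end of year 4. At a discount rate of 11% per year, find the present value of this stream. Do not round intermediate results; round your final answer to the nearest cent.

PV of 3-year annuity: £126,000.00 × [1 − (1+0.11)^−3] / 0.11 = 307908.05415
Perpetuity value at year 3: £101,000.00 / 0.11 = 918181.81818
PV of perpetuity: 918181.81818 / (1+0.11)^3 = 671366.63192
Total PV = 307908.05415 + 671366.63192 = 979274.68607

£979274.69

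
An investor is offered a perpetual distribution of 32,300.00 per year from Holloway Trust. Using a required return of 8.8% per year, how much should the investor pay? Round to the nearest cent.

Level perpetuity: PV = C / r = 32,300.00 / 0.088 = 367,045.45

367045.45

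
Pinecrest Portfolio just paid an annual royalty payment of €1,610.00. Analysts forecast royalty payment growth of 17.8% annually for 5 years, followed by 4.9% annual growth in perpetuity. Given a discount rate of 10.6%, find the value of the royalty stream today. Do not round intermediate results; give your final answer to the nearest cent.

D_1 = 1896.58000
D_2 = 2234.17124
D_3 = 2631.85372
D_4 = 3100.32368
D_5 = 3652.18130
Terminal value at year 5: TV = D_5×(1+g_2)/(r−g_2) = 3831.13818/0.057 = 67212.95057
P_0 = D_1/(1+r)^1 + D_2/(1+r)^2 + D_3/(1+r)^3 + D_4/(1+r)^4 + D_5/(1+r)^5 + TV/(1+r)^5
    = 1714.81013 + 1826.44334 + 1945.34381 + 2071.98463 + 2206.86971 + 40614.14603 = 50379.59763

€50379.60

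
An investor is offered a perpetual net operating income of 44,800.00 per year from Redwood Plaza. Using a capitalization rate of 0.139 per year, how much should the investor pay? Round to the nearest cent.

Level perpetuity: PV = C / r = 44,800.00 / 0.139 = 322,302.16

322302.16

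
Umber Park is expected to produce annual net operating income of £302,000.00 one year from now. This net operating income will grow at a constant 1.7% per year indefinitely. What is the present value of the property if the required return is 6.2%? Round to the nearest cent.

Growing perpetuity: P = D₁ / (r − g) = £302,000.0000 / (0.062 − 0.017) = £6,711,111.11

£6711111.11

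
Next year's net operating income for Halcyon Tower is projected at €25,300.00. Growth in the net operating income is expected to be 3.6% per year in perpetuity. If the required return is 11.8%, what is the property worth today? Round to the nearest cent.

Growing perpetuity: P = D₁ / (r − g) = €25,300.0000 / (0.118 − 0.036) = €308,536.59

€308536.59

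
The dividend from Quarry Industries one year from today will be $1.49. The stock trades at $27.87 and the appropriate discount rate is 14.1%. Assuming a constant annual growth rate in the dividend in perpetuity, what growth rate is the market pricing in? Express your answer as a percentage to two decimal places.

8.75%

P = D₁/(r−g) ⇒ g = r − D₁/P = 0.141 − $1.49/$27.87 = 0.087537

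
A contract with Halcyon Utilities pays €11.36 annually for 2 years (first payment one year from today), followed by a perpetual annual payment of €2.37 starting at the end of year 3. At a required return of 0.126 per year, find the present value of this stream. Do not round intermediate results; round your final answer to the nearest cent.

PV of 2-year annuity: €11.36 × [1 − (1+0.126)^−2] / 0.126 = 19.04868
Perpetuity value at year 2: €2.37 / 0.126 = 18.80952
PV of perpetuity: 18.80952 / (1+0.126)^2 = 14.83546
Total PV = 19.04868 + 14.83546 = 33.88414

€33.88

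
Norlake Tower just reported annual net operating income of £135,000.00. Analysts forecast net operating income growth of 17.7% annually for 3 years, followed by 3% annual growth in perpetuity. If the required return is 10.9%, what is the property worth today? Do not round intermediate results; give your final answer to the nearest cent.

D_1 = 158895.00000
D_2 = 187019.41500
D_3 = 220121.85145
Terminal value at year 3: TV = D_3×(1+g_2)/(r−g_2) = 226725.50700/0.079 = 2869943.12657
P_0 = D_1/(1+r)^1 + D_2/(1+r)^2 + D_3/(1+r)^3 + TV/(1+r)^3
    = 143277.72768 + 152063.01667 + 161386.98883 + 2104159.47466 = 2560887.20784

£2560887.21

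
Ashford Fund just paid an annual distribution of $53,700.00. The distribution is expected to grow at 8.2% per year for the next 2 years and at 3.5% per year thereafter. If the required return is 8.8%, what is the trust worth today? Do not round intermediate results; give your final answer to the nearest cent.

$1143648.71

D_1 = 58103.40000
D_2 = 62867.87880
Terminal value at year 2: TV = D_2×(1+g_2)/(r−g_2) = 65068.25456/0.053 = 1227702.91619
P_0 = D_1/(1+r)^1 + D_2/(1+r)^2 + TV/(1+r)^2
    = 53403.86029 + 53109.35371 + 1037135.49229 = 1143648.70630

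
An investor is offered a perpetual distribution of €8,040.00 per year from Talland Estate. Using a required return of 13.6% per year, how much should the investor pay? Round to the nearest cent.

€59117.65

Level perpetuity: PV = C / r = €8,040.00 / 0.136 = €59,117.65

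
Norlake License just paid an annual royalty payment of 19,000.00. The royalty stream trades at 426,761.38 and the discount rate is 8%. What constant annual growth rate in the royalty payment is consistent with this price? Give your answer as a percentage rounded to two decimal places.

3.40%

P = D₀(1+g)/(r−g) ⇒ P(r−g) = D₀(1+g) ⇒ g(P+D₀) = P·r − D₀
g = (P·r − D₀)/(P + D₀) = (426,761.38×0.08 − 19,000.00) / (426,761.38 + 19,000.00) = 0.033966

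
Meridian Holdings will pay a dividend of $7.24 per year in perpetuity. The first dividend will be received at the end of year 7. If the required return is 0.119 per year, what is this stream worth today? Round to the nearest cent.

Value at end of year 6: C / r = $7.24 / 0.119 = $60.8403
Discount to today: PV = $60.8403 / (1 + 0.119)^6 = $60.8403 / 1.963272 = $30.99

$30.99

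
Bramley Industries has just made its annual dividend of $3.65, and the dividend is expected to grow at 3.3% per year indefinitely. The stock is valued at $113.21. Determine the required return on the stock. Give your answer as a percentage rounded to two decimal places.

6.63%

D₁ = $3.65 × 1.033 = $3.7705
P = D₁/(r − g) ⇒ r = D₁/P + g = $3.7705/$113.21 + 0.033 = 0.033305 + 0.033 = 0.066305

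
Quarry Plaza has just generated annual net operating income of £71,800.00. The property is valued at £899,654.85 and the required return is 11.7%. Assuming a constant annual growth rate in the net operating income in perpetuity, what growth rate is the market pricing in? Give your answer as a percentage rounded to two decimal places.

P = D₀(1+g)/(r−g) ⇒ P(r−g) = D₀(1+g) ⇒ g(P+D₀) = P·r − D₀
g = (P·r − D₀)/(P + D₀) = (£899,654.85×0.117 − £71,800.00) / (£899,654.85 + £71,800.00) = 0.034443

3.44%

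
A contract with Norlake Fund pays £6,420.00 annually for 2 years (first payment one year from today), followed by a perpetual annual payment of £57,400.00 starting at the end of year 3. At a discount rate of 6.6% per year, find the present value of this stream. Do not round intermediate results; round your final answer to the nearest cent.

£777010.63

PV of 2-year annuity: £6,420.00 × [1 − (1+0.066)^−2] / 0.066 = 11672.15204
Perpetuity value at year 2: £57,400.00 / 0.066 = 869696.96970
PV of perpetuity: 869696.96970 / (1+0.066)^2 = 765338.47641
Total PV = 11672.15204 + 765338.47641 = 777010.62844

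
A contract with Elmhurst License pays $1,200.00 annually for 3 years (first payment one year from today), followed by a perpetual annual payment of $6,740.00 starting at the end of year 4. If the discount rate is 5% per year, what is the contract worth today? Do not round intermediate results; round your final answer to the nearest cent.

$119713.21

PV of 3-year annuity: $1,200.00 × [1 − (1+0.05)^−3] / 0.05 = 3267.89764
Perpetuity value at year 3: $6,740.00 / 0.05 = 134800.00000
PV of perpetuity: 134800.00000 / (1+0.05)^3 = 116445.30828
Total PV = 3267.89764 + 116445.30828 = 119713.20592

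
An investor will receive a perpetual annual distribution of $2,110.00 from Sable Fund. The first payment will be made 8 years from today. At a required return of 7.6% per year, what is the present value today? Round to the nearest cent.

Value at end of year 7: C / r = $2,110.00 / 0.076 = $27,763.1579
Discount to today: PV = $27,763.1579 / (1 + 0.076)^7 = $27,763.1579 / 1.669882 = $16,625.82

$16625.82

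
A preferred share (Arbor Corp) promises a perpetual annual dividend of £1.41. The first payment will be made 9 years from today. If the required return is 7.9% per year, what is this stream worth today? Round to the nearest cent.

Value at end of year 8: C / r = £1.41 / 0.079 = £17.8481
Discount to today: PV = £17.8481 / (1 + 0.079)^8 = £17.8481 / 1.837264 = £9.71

£9.71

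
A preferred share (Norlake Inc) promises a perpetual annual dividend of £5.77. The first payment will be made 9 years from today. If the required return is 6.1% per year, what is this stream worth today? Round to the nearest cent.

£58.90

Value at end of year 8: C / r = £5.77 / 0.061 = £94.5902
Discount to today: PV = £94.5902 / (1 + 0.061)^8 = £94.5902 / 1.605917 = £58.90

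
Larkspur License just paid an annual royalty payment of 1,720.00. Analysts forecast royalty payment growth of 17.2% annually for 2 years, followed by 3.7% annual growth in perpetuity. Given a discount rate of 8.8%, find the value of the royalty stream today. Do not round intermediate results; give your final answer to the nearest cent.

D_1 = 2015.84000
D_2 = 2362.56448
Terminal value at year 2: TV = D_2×(1+g_2)/(r−g_2) = 2449.97937/0.051 = 48038.81109
P_0 = D_1/(1+r)^1 + D_2/(1+r)^2 + TV/(1+r)^2
    = 1852.79412 + 1995.84072 + 40582.09469 = 44430.72953

44430.73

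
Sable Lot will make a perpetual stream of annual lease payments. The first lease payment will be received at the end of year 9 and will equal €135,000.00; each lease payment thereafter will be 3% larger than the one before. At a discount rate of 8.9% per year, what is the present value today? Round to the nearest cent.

€1156801.17

Value at end of year 8: C₁ / (r − g) = €135,000.00 / (0.089 − 0.03) = €2,288,135.5932
Discount to today: PV = €2,288,135.5932 / (1 + 0.089)^8 = €2,288,135.5932 / 1.977985 = €1,156,801.17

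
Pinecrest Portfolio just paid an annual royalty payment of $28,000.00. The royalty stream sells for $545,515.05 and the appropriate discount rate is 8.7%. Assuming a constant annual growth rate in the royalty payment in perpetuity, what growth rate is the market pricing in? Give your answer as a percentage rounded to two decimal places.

3.39%

P = D₀(1+g)/(r−g) ⇒ P(r−g) = D₀(1+g) ⇒ g(P+D₀) = P·r − D₀
g = (P·r − D₀)/(P + D₀) = ($545,515.05×0.087 − $28,000.00) / ($545,515.05 + $28,000.00) = 0.033931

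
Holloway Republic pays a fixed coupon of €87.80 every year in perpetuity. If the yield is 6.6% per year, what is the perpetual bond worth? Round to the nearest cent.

€1330.30

Level perpetuity: PV = C / r = €87.80 / 0.066 = €1,330.30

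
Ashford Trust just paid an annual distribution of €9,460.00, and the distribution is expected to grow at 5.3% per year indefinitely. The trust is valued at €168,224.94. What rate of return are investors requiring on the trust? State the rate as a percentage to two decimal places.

D₁ = €9,460.00 × 1.053 = €9,961.3800
P = D₁/(r − g) ⇒ r = D₁/P + g = €9,961.3800/€168,224.94 + 0.053 = 0.059215 + 0.053 = 0.112215

11.22%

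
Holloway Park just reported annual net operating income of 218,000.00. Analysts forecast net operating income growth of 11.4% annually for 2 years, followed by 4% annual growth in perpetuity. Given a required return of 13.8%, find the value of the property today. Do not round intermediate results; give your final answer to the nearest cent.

D_1 = 242852.00000
D_2 = 270537.12800
Terminal value at year 2: TV = D_2×(1+g_2)/(r−g_2) = 281358.61312/0.098 = 2871006.25633
P_0 = D_1/(1+r)^1 + D_2/(1+r)^2 + TV/(1+r)^2
    = 213402.46046 + 208901.88133 + 2216917.92428 = 2639222.26606

2639222.27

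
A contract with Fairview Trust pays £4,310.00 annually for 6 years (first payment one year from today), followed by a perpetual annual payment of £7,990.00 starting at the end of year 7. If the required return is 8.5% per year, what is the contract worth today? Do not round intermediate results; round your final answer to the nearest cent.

£77242.80

PV of 6-year annuity: £4,310.00 × [1 − (1+0.085)^−6] / 0.085 = 19625.96070
Perpetuity value at year 6: £7,990.00 / 0.085 = 94000.00000
PV of perpetuity: 94000.00000 / (1+0.085)^6 = 57616.83852
Total PV = 19625.96070 + 57616.83852 = 77242.79922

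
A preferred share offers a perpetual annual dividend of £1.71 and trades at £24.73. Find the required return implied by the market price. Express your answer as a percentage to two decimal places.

P = C/r ⇒ r = C/P = £1.71/£24.73 = 0.069147

6.91%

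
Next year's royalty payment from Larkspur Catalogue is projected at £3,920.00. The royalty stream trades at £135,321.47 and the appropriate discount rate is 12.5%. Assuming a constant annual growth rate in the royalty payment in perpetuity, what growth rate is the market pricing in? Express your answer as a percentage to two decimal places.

9.60%

P = D₁/(r−g) ⇒ g = r − D₁/P = 0.125 − £3,920.00/£135,321.47 = 0.096032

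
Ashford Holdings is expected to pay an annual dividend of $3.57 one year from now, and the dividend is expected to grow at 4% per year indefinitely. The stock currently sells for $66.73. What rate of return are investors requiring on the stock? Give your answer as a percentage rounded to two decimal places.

P = D₁/(r − g) ⇒ r = D₁/P + g = $3.5700/$66.73 + 0.04 = 0.053499 + 0.04 = 0.093499

9.35%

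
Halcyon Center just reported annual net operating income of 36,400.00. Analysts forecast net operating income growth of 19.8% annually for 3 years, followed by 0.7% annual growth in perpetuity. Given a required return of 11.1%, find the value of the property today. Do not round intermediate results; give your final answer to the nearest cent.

D_1 = 43607.20000
D_2 = 52241.42560
D_3 = 62585.22787
Terminal value at year 3: TV = D_3×(1+g_2)/(r−g_2) = 63023.32446/0.104 = 605993.50446
P_0 = D_1/(1+r)^1 + D_2/(1+r)^2 + D_3/(1+r)^3 + TV/(1+r)^3
    = 39250.40504 + 42324.01912 + 45638.32124 + 441901.82204 = 569114.56744

569114.57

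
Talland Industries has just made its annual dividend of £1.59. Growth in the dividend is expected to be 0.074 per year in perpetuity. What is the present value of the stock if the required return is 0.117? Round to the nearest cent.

D₁ = D₀ × (1 + g) = £1.59 × 1.074 = £1.7077
Growing perpetuity: P = D₁ / (r − g) = £1.7077 / (0.117 − 0.074) = £39.71

£39.71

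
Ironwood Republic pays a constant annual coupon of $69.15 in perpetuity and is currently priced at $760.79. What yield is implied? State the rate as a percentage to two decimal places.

9.09%

P = C/r ⇒ r = C/P = $69.15/$760.79 = 0.090892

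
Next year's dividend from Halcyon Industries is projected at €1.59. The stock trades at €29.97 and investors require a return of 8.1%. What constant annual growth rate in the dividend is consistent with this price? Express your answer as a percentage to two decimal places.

2.79%

P = D₁/(r−g) ⇒ g = r − D₁/P = 0.081 − €1.59/€29.97 = 0.027947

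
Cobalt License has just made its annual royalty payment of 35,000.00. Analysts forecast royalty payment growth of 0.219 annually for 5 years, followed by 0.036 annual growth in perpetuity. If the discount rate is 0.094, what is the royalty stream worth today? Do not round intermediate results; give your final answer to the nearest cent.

1318765.16

D_1 = 42665.00000
D_2 = 52008.63500
D_3 = 63398.52606
D_4 = 77282.80327
D_5 = 94207.73719
Terminal value at year 5: TV = D_5×(1+g_2)/(r−g_2) = 97599.21573/0.058 = 1682745.09877
P_0 = D_1/(1+r)^1 + D_2/(1+r)^2 + D_3/(1+r)^3 + D_4/(1+r)^4 + D_5/(1+r)^5 + TV/(1+r)^5
    = 38999.08592 + 43455.10580 + 48420.26871 + 53952.74913 + 60117.36855 + 1073820.58309 = 1318765.16120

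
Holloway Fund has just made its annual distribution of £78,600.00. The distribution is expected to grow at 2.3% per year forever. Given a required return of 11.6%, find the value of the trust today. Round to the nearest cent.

£864600.00

D₁ = D₀ × (1 + g) = £78,600.00 × 1.023 = £80,407.8000
Growing perpetuity: P = D₁ / (r − g) = £80,407.8000 / (0.116 − 0.023) = £864,600.00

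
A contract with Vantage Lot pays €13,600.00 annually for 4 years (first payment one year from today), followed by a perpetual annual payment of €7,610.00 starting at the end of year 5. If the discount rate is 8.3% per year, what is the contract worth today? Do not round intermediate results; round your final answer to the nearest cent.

€111394.62

PV of 4-year annuity: €13,600.00 × [1 − (1+0.083)^−4] / 0.083 = 44745.76044
Perpetuity value at year 4: €7,610.00 / 0.083 = 91686.74699
PV of perpetuity: 91686.74699 / (1+0.083)^4 = 66648.86192
Total PV = 44745.76044 + 66648.86192 = 111394.62236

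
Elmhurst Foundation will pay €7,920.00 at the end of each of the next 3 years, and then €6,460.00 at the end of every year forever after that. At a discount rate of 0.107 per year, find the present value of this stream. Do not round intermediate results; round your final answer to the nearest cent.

€63960.35

PV of 3-year annuity: €7,920.00 × [1 − (1+0.107)^−3] / 0.107 = 19455.65384
Perpetuity value at year 3: €6,460.00 / 0.107 = 60373.83178
PV of perpetuity: 60373.83178 / (1+0.107)^3 = 44504.69998
Total PV = 19455.65384 + 44504.69998 = 63960.35382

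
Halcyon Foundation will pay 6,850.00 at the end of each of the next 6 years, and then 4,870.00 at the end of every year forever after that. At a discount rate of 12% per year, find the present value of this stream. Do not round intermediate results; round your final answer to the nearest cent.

PV of 6-year annuity: 6,850.00 × [1 − (1+0.12)^−6] / 0.12 = 28163.14017
Perpetuity value at year 6: 4,870.00 / 0.12 = 40583.33333
PV of perpetuity: 40583.33333 / (1+0.12)^6 = 20560.77967
Total PV = 28163.14017 + 20560.77967 = 48723.91983

48723.92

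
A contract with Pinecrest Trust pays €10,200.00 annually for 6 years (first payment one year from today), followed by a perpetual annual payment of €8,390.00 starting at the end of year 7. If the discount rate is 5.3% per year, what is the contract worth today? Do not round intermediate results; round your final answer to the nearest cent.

€167401.40

PV of 6-year annuity: €10,200.00 × [1 − (1+0.053)^−6] / 0.053 = 51279.03988
Perpetuity value at year 6: €8,390.00 / 0.053 = 158301.88679
PV of perpetuity: 158301.88679 / (1+0.053)^6 = 116122.36282
Total PV = 51279.03988 + 116122.36282 = 167401.40269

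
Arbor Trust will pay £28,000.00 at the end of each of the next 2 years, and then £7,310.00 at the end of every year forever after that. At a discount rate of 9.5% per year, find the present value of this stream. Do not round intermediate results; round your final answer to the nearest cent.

PV of 2-year annuity: £28,000.00 × [1 − (1+0.095)^−2] / 0.095 = 48923.08334
Perpetuity value at year 2: £7,310.00 / 0.095 = 76947.36842
PV of perpetuity: 76947.36842 / (1+0.095)^2 = 64174.94916
Total PV = 48923.08334 + 64174.94916 = 113098.03250

£113098.03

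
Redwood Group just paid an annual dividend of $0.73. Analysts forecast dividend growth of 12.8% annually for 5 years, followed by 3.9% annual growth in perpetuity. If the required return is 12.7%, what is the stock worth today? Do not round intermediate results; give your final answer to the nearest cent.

$12.32

D_1 = 0.82344
D_2 = 0.92884
D_3 = 1.04773
D_4 = 1.18184
D_5 = 1.33312
Terminal value at year 5: TV = D_5×(1+g_2)/(r−g_2) = 1.38511/0.088 = 15.73987
P_0 = D_1/(1+r)^1 + D_2/(1+r)^2 + D_3/(1+r)^3 + D_4/(1+r)^4 + D_5/(1+r)^5 + TV/(1+r)^5
    = 0.73065 + 0.73130 + 0.73194 + 0.73259 + 0.73324 + 8.65728 = 12.31701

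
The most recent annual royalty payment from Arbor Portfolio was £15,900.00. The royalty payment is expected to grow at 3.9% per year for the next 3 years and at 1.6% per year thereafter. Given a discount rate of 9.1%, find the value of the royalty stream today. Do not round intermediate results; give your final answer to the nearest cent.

£229333.87

D_1 = 16520.10000
D_2 = 17164.38390
D_3 = 17833.79487
Terminal value at year 3: TV = D_3×(1+g_2)/(r−g_2) = 18119.13559/0.075 = 241588.47453
P_0 = D_1/(1+r)^1 + D_2/(1+r)^2 + D_3/(1+r)^3 + TV/(1+r)^3
    = 15142.16315 + 14420.44685 + 13733.12950 + 186038.12757 = 229333.86707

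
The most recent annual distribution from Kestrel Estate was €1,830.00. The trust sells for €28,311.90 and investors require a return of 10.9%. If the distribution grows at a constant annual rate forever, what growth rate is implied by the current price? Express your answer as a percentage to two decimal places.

P = D₀(1+g)/(r−g) ⇒ P(r−g) = D₀(1+g) ⇒ g(P+D₀) = P·r − D₀
g = (P·r − D₀)/(P + D₀) = (€28,311.90×0.109 − €1,830.00) / (€28,311.90 + €1,830.00) = 0.041669

4.17%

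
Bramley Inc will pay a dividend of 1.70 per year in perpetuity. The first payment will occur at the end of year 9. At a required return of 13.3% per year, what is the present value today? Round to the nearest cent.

Value at end of year 8: C / r = 1.70 / 0.133 = 12.7820
Discount to today: PV = 12.7820 / (1 + 0.133)^8 = 12.7820 / 2.715434 = 4.71

4.71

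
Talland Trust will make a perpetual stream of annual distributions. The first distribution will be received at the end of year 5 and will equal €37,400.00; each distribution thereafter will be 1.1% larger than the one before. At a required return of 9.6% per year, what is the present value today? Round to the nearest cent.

Value at end of year 4: C₁ / (r − g) = €37,400.00 / (0.096 − 0.011) = €440,000.0000
Discount to today: PV = €440,000.0000 / (1 + 0.096)^4 = €440,000.0000 / 1.442920 = €304,937.24

€304937.24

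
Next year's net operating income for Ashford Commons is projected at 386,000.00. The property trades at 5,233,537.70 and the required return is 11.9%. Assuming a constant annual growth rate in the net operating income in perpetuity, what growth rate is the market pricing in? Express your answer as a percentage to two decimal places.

4.52%

P = D₁/(r−g) ⇒ g = r − D₁/P = 0.119 − 386,000.00/5,233,537.70 = 0.045245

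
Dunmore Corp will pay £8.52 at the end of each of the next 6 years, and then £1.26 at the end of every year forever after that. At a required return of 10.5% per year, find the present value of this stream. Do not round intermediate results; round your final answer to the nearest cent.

PV of 6-year annuity: £8.52 × [1 − (1+0.105)^−6] / 0.105 = 36.56937
Perpetuity value at year 6: £1.26 / 0.105 = 12.00000
PV of perpetuity: 12.00000 / (1+0.105)^6 = 6.59185
Total PV = 36.56937 + 6.59185 = 43.16122

£43.16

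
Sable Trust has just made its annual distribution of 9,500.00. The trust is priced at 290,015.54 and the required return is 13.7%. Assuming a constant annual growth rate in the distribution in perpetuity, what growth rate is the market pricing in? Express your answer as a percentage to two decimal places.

P = D₀(1+g)/(r−g) ⇒ P(r−g) = D₀(1+g) ⇒ g(P+D₀) = P·r − D₀
g = (P·r − D₀)/(P + D₀) = (290,015.54×0.137 − 9,500.00) / (290,015.54 + 9,500.00) = 0.100937

10.09%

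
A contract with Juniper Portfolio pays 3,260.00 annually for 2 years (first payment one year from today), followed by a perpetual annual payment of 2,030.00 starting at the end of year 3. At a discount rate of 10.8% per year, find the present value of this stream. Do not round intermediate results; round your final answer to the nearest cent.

PV of 2-year annuity: 3,260.00 × [1 − (1+0.108)^−2] / 0.108 = 5597.68797
Perpetuity value at year 2: 2,030.00 / 0.108 = 18796.29630
PV of perpetuity: 18796.29630 / (1+0.108)^2 = 15310.61943
Total PV = 5597.68797 + 15310.61943 = 20908.30740

20908.31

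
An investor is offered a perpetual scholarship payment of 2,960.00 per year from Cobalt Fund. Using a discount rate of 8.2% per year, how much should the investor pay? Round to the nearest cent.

Level perpetuity: PV = C / r = 2,960.00 / 0.082 = 36,097.56

36097.56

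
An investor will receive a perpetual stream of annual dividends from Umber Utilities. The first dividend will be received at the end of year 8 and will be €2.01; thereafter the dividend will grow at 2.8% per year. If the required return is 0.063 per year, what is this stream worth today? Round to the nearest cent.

Value at end of year 7: C₁ / (r − g) = €2.01 / (0.063 − 0.028) = €57.4286
Discount to today: PV = €57.4286 / (1 + 0.063)^7 = €57.4286 / 1.533673 = €37.45

€37.45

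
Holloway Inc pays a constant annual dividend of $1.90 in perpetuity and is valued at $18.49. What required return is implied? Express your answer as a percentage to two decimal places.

P = C/r ⇒ r = C/P = $1.90/$18.49 = 0.102758

10.28%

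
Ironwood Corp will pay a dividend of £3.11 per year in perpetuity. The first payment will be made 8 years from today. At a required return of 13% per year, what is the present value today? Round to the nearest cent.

£10.17

Value at end of year 7: C / r = £3.11 / 0.13 = £23.9231
Discount to today: PV = £23.9231 / (1 + 0.13)^7 = £23.9231 / 2.352605 = £10.17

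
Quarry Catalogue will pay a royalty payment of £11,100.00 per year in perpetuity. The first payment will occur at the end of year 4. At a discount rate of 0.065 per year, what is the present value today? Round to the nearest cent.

£141371.15

Value at end of year 3: C / r = £11,100.00 / 0.065 = £170,769.2308
Discount to today: PV = £170,769.2308 / (1 + 0.065)^3 = £170,769.2308 / 1.207950 = £141,371.15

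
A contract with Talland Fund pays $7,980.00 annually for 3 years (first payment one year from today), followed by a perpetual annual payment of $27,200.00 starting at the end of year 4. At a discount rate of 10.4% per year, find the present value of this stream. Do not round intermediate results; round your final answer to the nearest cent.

PV of 3-year annuity: $7,980.00 × [1 − (1+0.104)^−3] / 0.104 = 19706.15816
Perpetuity value at year 3: $27,200.00 / 0.104 = 261538.46154
PV of perpetuity: 261538.46154 / (1+0.104)^3 = 194369.60163
Total PV = 19706.15816 + 194369.60163 = 214075.75979

$214075.76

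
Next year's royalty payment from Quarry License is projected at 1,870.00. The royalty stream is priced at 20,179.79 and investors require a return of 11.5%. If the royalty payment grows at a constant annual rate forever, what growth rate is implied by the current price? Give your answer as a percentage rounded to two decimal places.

2.23%

P = D₁/(r−g) ⇒ g = r − D₁/P = 0.115 − 1,870.00/20,179.79 = 0.022333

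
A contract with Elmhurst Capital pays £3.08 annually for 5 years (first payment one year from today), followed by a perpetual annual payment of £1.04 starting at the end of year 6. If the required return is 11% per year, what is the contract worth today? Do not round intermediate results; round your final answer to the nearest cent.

PV of 5-year annuity: £3.08 × [1 − (1+0.11)^−5] / 0.11 = 11.38336
Perpetuity value at year 5: £1.04 / 0.11 = 9.45455
PV of perpetuity: 9.45455 / (1+0.11)^5 = 5.61081
Total PV = 11.38336 + 5.61081 = 16.99418

£16.99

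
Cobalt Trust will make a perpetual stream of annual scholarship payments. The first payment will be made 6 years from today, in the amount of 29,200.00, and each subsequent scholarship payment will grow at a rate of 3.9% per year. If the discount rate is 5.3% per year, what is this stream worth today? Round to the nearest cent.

1611064.62

Value at end of year 5: C₁ / (r − g) = 29,200.00 / (0.053 − 0.039) = 2,085,714.2857
Discount to today: PV = 2,085,714.2857 / (1 + 0.053)^5 = 2,085,714.2857 / 1.294619 = 1,611,064.62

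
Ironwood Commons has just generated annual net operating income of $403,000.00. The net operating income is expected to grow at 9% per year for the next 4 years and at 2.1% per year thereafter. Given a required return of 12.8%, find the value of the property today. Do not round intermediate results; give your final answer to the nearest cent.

D_1 = 439270.00000
D_2 = 478804.30000
D_3 = 521896.68700
D_4 = 568867.38883
Terminal value at year 4: TV = D_4×(1+g_2)/(r−g_2) = 580813.60400/0.107 = 5428164.52332
P_0 = D_1/(1+r)^1 + D_2/(1+r)^2 + D_3/(1+r)^3 + D_4/(1+r)^4 + TV/(1+r)^4
    = 389423.75887 + 376304.87337 + 363627.93615 + 351378.05887 + 3352869.14115 = 4833603.76840

$4833603.77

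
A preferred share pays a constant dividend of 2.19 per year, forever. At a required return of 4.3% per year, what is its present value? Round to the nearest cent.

Level perpetuity: PV = C / r = 2.19 / 0.043 = 50.93

50.93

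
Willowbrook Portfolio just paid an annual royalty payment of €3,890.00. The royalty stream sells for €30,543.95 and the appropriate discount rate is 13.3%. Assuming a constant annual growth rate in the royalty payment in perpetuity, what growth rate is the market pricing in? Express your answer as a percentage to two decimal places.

P = D₀(1+g)/(r−g) ⇒ P(r−g) = D₀(1+g) ⇒ g(P+D₀) = P·r − D₀
g = (P·r − D₀)/(P + D₀) = (€30,543.95×0.133 − €3,890.00) / (€30,543.95 + €3,890.00) = 0.005005

0.50%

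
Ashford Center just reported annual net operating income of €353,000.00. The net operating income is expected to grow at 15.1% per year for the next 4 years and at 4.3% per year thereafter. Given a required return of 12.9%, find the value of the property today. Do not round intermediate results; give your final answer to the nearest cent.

D_1 = 406303.00000
D_2 = 467654.75300
D_3 = 538270.62070
D_4 = 619549.48443
Terminal value at year 4: TV = D_4×(1+g_2)/(r−g_2) = 646190.11226/0.086 = 7513838.51465
P_0 = D_1/(1+r)^1 + D_2/(1+r)^2 + D_3/(1+r)^3 + D_4/(1+r)^4 + TV/(1+r)^4
    = 359878.65368 + 366891.34666 + 374040.69088 + 381329.34916 + 4624726.87417 = 6106866.91456

€6106866.91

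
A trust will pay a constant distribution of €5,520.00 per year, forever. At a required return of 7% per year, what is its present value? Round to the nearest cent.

€78857.14

Level perpetuity: PV = C / r = €5,520.00 / 0.07 = €78,857.14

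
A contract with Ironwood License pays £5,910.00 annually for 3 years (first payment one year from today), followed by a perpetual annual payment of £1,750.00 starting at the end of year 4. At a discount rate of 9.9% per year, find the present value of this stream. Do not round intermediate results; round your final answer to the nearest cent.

PV of 3-year annuity: £5,910.00 × [1 − (1+0.099)^−3] / 0.099 = 14723.20855
Perpetuity value at year 3: £1,750.00 / 0.099 = 17676.76768
PV of perpetuity: 17676.76768 / (1+0.099)^3 = 13317.10355
Total PV = 14723.20855 + 13317.10355 = 28040.31211

£28040.31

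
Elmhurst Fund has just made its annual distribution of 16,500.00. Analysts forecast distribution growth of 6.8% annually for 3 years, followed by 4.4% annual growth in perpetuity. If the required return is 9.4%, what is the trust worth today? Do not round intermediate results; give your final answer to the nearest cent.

D_1 = 17622.00000
D_2 = 18820.29600
D_3 = 20100.07613
Terminal value at year 3: TV = D_3×(1+g_2)/(r−g_2) = 20984.47948/0.05 = 419689.58955
P_0 = D_1/(1+r)^1 + D_2/(1+r)^2 + D_3/(1+r)^3 + TV/(1+r)^3
    = 16107.86106 + 15725.04169 + 15351.32041 + 320535.57016 = 367719.79332

367719.79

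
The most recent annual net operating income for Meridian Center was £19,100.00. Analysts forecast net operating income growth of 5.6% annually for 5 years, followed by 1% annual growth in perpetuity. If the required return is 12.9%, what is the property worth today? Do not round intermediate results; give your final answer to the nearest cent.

D_1 = 20169.60000
D_2 = 21299.09760
D_3 = 22491.84707
D_4 = 23751.39050
D_5 = 25081.46837
Terminal value at year 5: TV = D_5×(1+g_2)/(r−g_2) = 25332.28305/0.119 = 212876.32818
P_0 = D_1/(1+r)^1 + D_2/(1+r)^2 + D_3/(1+r)^3 + D_4/(1+r)^4 + D_5/(1+r)^5 + TV/(1+r)^5
    = 17865.01329 + 16709.87957 + 15629.43563 + 14618.85210 + 13673.61188 + 116053.34457 = 194550.13703

£194550.14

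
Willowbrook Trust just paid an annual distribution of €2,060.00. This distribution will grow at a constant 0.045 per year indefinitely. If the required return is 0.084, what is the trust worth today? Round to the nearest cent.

D₁ = D₀ × (1 + g) = €2,060.00 × 1.045 = €2,152.7000
Growing perpetuity: P = D₁ / (r − g) = €2,152.7000 / (0.084 − 0.045) = €55,197.44

€55197.44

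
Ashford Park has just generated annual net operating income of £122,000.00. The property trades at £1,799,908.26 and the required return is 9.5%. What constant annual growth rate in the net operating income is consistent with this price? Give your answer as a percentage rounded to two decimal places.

P = D₀(1+g)/(r−g) ⇒ P(r−g) = D₀(1+g) ⇒ g(P+D₀) = P·r − D₀
g = (P·r − D₀)/(P + D₀) = (£1,799,908.26×0.095 − £122,000.00) / (£1,799,908.26 + £122,000.00) = 0.025491

2.55%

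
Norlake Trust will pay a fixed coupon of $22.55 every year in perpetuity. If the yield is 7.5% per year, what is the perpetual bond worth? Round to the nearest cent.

Level perpetuity: PV = C / r = $22.55 / 0.075 = $300.67

$300.67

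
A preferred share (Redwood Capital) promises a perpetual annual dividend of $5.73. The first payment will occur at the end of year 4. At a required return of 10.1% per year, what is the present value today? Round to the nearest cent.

$42.51

Value at end of year 3: C / r = $5.73 / 0.101 = $56.7327
Discount to today: PV = $56.7327 / (1 + 0.101)^3 = $56.7327 / 1.334633 = $42.51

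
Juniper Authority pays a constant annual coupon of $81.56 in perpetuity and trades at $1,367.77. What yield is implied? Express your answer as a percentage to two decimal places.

5.96%

P = C/r ⇒ r = C/P = $81.56/$1,367.77 = 0.059630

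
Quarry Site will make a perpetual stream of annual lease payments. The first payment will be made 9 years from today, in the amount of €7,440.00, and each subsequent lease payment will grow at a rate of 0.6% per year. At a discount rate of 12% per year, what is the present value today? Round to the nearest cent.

€26358.69

Value at end of year 8: C₁ / (r − g) = €7,440.00 / (0.12 − 0.006) = €65,263.1579
Discount to today: PV = €65,263.1579 / (1 + 0.12)^8 = €65,263.1579 / 2.475963 = €26,358.69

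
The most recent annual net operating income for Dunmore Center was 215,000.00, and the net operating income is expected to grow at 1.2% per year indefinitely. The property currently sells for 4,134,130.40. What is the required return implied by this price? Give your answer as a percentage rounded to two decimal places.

D₁ = 215,000.00 × 1.012 = 217,580.0000
P = D₁/(r − g) ⇒ r = D₁/P + g = 217,580.0000/4,134,130.40 + 0.012 = 0.052630 + 0.012 = 0.064630

6.46%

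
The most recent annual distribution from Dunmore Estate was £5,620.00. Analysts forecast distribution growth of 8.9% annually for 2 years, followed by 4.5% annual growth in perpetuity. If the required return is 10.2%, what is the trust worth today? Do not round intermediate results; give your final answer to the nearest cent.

D_1 = 6120.18000
D_2 = 6664.87602
Terminal value at year 2: TV = D_2×(1+g_2)/(r−g_2) = 6964.79544/0.057 = 122189.39370
P_0 = D_1/(1+r)^1 + D_2/(1+r)^2 + TV/(1+r)^2
    = 5553.70236 + 5488.18681 + 100616.75826 = 111658.64744

£111658.65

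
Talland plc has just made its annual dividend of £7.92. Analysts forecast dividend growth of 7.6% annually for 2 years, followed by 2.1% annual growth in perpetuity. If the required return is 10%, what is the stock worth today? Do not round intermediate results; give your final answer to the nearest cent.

£113.27

D_1 = 8.52192
D_2 = 9.16959
Terminal value at year 2: TV = D_2×(1+g_2)/(r−g_2) = 9.36215/0.079 = 118.50819
P_0 = D_1/(1+r)^1 + D_2/(1+r)^2 + TV/(1+r)^2
    = 7.74720 + 7.57817 + 97.94066 = 113.26603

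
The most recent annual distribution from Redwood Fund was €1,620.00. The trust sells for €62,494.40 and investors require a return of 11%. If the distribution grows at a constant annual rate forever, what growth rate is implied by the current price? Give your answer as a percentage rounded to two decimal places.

8.20%

P = D₀(1+g)/(r−g) ⇒ P(r−g) = D₀(1+g) ⇒ g(P+D₀) = P·r − D₀
g = (P·r − D₀)/(P + D₀) = (€62,494.40×0.11 − €1,620.00) / (€62,494.40 + €1,620.00) = 0.081953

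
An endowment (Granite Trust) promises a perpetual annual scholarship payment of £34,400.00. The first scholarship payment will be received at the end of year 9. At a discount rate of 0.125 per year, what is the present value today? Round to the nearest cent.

Value at end of year 8: C / r = £34,400.00 / 0.125 = £275,200.0000
Discount to today: PV = £275,200.0000 / (1 + 0.125)^8 = £275,200.0000 / 2.565785 = £107,257.64

£107257.64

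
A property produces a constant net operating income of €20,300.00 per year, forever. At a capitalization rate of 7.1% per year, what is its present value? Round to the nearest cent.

€285915.49

Level perpetuity: PV = C / r = €20,300.00 / 0.071 = €285,915.49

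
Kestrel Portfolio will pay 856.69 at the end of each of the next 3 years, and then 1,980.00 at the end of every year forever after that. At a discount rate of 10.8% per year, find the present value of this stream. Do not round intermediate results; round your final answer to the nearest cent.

PV of 3-year annuity: 856.69 × [1 − (1+0.108)^−3] / 0.108 = 2100.80970
Perpetuity value at year 3: 1,980.00 / 0.108 = 18333.33333
PV of perpetuity: 18333.33333 / (1+0.108)^3 = 13477.89764
Total PV = 2100.80970 + 13477.89764 = 15578.70734

15578.71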